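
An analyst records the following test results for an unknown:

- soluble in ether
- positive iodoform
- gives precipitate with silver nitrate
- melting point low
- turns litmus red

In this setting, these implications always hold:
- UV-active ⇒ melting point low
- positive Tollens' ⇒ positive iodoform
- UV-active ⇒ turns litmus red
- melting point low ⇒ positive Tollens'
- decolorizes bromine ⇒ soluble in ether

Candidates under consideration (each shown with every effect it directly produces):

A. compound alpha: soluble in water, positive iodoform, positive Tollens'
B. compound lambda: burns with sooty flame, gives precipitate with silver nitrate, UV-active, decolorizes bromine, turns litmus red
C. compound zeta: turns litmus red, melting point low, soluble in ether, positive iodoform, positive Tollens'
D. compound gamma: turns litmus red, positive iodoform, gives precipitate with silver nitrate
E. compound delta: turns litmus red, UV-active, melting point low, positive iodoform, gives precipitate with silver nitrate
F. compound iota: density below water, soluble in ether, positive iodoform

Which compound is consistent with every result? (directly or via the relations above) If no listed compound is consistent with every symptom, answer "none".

Checking each candidate against the observations:
(A) compound alpha — soluble in ether miss; positive iodoform match; gives precipitate with silver nitrate miss; melting point low miss; turns litmus red miss
(B) compound lambda — soluble in ether match (by decolorizes bromine → soluble in ether); positive iodoform match (by UV-active → melting point low → positive Tollens' → positive iodoform); gives precipitate with silver nitrate match; melting point low match (by UV-active → melting point low); turns litmus red match
(C) compound zeta — does not account for gives precipitate with silver nitrate
(D) compound gamma — does not account for soluble in ether, melting point low
(E) compound delta — does not account for soluble in ether
(F) compound iota — soluble in ether match; positive iodoform match; gives precipitate with silver nitrate miss; melting point low miss; turns litmus red miss
(B) is the only candidate with no mismatches.

B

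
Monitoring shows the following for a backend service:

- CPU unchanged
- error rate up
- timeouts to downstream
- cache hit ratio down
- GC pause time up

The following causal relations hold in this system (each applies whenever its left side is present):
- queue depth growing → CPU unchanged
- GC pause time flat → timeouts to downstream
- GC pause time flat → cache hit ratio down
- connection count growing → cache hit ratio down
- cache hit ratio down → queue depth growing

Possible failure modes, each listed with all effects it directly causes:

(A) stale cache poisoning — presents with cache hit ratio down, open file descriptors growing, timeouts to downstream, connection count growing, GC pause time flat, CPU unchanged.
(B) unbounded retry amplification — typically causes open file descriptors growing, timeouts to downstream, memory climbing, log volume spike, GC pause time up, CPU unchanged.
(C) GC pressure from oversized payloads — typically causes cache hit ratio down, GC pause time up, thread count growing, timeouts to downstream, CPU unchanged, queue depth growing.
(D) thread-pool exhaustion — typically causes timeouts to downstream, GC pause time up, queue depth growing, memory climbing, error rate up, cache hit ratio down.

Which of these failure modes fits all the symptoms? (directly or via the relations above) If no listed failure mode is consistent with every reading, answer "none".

D

Checking each candidate against the observations:
(A) stale cache poisoning — fails on error rate up, GC pause time up (predicts GC pause time flat, not GC pause time up)
(B) unbounded retry amplification — CPU unchanged yes; error rate up NO; timeouts to downstream yes; cache hit ratio down NO; GC pause time up yes
(C) GC pressure from oversized payloads — CPU unchanged yes; error rate up NO; timeouts to downstream yes; cache hit ratio down yes; GC pause time up yes
(D) thread-pool exhaustion — CPU unchanged yes (by queue depth growing → CPU unchanged); error rate up yes; timeouts to downstream yes; cache hit ratio down yes; GC pause time up yes
Only (D) is consistent with every observation.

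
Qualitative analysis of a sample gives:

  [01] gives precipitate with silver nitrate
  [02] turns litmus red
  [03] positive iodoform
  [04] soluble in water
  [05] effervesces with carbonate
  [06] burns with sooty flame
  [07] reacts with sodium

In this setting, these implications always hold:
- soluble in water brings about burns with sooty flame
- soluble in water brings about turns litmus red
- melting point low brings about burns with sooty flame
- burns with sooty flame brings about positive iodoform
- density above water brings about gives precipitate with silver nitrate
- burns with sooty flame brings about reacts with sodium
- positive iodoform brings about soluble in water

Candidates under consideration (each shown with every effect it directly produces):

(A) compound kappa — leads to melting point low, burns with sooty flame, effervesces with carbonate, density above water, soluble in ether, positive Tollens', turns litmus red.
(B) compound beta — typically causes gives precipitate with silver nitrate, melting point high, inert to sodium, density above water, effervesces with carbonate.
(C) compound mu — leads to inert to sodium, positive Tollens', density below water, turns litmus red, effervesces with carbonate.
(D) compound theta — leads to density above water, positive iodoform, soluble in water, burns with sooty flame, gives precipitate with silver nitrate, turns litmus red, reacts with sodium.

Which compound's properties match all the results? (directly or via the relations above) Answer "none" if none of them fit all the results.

Per-candidate check:
(A) compound kappa — gives precipitate with silver nitrate ✓ (through density above water → gives precipitate with silver nitrate); turns litmus red ✓; positive iodoform ✓ (through burns with sooty flame → positive iodoform); soluble in water ✓ (through burns with sooty flame → positive iodoform → soluble in water); effervesces with carbonate ✓; burns with sooty flame ✓; reacts with sodium ✓ (through burns with sooty flame → reacts with sodium)
(B) compound beta — gives precipitate with silver nitrate ✓; turns litmus red ✗; positive iodoform ✗; soluble in water ✗; effervesces with carbonate ✓; burns with sooty flame ✗; reacts with sodium ✗
(C) compound mu — gives precipitate with silver nitrate ✗; turns litmus red ✓; positive iodoform ✗; soluble in water ✗; effervesces with carbonate ✓; burns with sooty flame ✗; reacts with sodium ✗
(D) compound theta — does not account for effervesces with carbonate
Only (A) is consistent with every observation.

A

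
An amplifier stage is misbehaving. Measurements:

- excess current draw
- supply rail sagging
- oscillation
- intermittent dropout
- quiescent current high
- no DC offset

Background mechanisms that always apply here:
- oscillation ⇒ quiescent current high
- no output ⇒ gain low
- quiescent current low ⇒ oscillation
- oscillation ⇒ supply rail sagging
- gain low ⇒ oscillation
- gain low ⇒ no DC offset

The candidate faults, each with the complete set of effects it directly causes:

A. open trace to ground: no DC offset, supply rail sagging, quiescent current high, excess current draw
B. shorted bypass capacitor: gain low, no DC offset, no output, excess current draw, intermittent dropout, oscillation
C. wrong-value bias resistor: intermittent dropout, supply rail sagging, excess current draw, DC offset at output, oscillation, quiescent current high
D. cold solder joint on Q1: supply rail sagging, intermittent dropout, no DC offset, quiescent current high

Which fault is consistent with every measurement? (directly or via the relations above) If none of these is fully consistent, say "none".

B

Checking each candidate against the observations:
(A) open trace to ground — does not account for oscillation, intermittent dropout
(B) shorted bypass capacitor — accounts for every observation (supply rail sagging through oscillation → supply rail sagging)
(C) wrong-value bias resistor — excess current draw ✓; supply rail sagging ✓; oscillation ✓; intermittent dropout ✓; quiescent current high ✓; no DC offset ✗
(D) cold solder joint on Q1 — does not account for excess current draw, oscillation
(B) alone accounts for all the evidence.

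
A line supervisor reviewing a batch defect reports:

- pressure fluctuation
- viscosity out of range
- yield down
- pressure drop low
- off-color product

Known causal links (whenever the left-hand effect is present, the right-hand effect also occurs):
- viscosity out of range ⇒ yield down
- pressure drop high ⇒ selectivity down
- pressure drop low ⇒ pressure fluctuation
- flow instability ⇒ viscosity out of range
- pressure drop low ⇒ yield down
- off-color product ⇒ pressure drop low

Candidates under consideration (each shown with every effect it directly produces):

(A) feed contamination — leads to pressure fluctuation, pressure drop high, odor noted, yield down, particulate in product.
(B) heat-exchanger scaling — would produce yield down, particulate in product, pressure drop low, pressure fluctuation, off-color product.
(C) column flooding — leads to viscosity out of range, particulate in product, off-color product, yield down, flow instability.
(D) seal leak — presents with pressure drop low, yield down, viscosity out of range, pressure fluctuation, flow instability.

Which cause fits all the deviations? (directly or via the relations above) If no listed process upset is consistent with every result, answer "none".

Testing each hypothesis:
(A) feed contamination — pressure fluctuation yes; viscosity out of range NO; yield down yes; pressure drop low NO; off-color product NO
(B) heat-exchanger scaling — does not account for viscosity out of range
(C) column flooding — pressure fluctuation yes (through off-color product → pressure drop low → pressure fluctuation); viscosity out of range yes; yield down yes; pressure drop low yes (through off-color product → pressure drop low); off-color product yes
(D) seal leak — pressure fluctuation yes; viscosity out of range yes; yield down yes; pressure drop low yes; off-color product NO
(C) is the only candidate with no mismatches.

C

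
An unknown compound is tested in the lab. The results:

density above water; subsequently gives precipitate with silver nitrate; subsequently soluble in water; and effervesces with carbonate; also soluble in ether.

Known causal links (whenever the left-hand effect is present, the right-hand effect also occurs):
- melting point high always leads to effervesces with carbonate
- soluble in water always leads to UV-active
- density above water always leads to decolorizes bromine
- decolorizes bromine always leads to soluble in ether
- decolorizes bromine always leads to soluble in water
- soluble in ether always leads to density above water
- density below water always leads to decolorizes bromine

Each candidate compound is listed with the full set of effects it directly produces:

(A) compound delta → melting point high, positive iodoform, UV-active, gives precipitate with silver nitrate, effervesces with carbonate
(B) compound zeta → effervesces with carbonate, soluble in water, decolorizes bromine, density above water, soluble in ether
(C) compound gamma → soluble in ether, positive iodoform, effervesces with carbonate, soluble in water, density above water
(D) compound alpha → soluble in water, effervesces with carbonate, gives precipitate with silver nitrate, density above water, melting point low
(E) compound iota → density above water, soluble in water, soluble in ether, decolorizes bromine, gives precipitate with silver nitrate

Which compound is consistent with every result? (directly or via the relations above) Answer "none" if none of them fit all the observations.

D

Per-candidate check:
(A) compound delta — does not account for density above water, soluble in water, soluble in ether
(B) compound zeta — does not account for gives precipitate with silver nitrate
(C) compound gamma — does not account for gives precipitate with silver nitrate
(D) compound alpha — accounts for every observation (soluble in ether via density above water → decolorizes bromine → soluble in ether)
(E) compound iota — density above water match; gives precipitate with silver nitrate match; soluble in water match; effervesces with carbonate miss; soluble in ether match
(D) is the only candidate with no mismatches.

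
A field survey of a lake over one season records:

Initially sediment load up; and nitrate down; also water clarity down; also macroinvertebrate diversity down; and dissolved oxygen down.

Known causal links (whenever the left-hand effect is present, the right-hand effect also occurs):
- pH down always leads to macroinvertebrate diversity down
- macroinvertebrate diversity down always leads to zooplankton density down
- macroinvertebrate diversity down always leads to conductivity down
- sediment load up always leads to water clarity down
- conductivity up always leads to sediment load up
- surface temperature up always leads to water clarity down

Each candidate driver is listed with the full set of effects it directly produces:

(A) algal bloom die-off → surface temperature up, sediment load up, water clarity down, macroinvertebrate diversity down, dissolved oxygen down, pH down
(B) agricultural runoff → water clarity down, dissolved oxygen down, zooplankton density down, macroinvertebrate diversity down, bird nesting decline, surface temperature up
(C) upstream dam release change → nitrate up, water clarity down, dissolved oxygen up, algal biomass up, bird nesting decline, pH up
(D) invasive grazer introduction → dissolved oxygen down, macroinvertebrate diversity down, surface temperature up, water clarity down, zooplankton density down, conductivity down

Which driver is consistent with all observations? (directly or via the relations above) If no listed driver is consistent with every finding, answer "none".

For each candidate, compare predicted effects to what was observed:
(A) algal bloom die-off — does not account for nitrate down
(B) agricultural runoff — does not account for sediment load up, nitrate down
(C) upstream dam release change — fails on sediment load up, nitrate down, macroinvertebrate diversity down, dissolved oxygen down (predicts nitrate up, not nitrate down; predicts dissolved oxygen up, not dissolved oxygen down)
(D) invasive grazer introduction — sediment load up miss; nitrate down miss; water clarity down match; macroinvertebrate diversity down match; dissolved oxygen down match
No candidate is consistent with all observations.

none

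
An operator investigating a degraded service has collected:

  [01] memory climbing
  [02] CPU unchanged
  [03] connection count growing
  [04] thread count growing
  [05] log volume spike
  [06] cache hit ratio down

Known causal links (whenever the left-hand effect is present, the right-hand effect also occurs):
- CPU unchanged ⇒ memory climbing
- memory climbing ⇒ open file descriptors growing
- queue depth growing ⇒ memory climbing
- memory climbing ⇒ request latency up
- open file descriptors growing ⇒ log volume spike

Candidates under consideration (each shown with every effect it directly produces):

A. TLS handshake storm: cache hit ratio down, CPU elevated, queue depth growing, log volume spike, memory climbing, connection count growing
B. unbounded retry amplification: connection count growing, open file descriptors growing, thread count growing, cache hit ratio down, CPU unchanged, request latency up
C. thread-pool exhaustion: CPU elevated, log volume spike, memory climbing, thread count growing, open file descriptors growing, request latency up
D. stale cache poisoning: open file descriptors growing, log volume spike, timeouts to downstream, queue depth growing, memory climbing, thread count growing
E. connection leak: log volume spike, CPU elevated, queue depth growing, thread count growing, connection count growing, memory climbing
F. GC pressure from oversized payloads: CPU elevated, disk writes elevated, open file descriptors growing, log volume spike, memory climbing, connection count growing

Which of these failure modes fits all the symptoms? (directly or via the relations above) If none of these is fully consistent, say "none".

Testing each hypothesis:
(A) TLS handshake storm — fails on CPU unchanged, thread count growing (predicts CPU elevated, not CPU unchanged)
(B) unbounded retry amplification — accounts for every observation (memory climbing via CPU unchanged → memory climbing)
(C) thread-pool exhaustion — memory climbing +; CPU unchanged -; connection count growing -; thread count growing +; log volume spike +; cache hit ratio down -
(D) stale cache poisoning — memory climbing +; CPU unchanged -; connection count growing -; thread count growing +; log volume spike +; cache hit ratio down -
(E) connection leak — memory climbing +; CPU unchanged -; connection count growing +; thread count growing +; log volume spike +; cache hit ratio down -
(F) GC pressure from oversized payloads — fails on CPU unchanged, thread count growing, cache hit ratio down (predicts CPU elevated, not CPU unchanged)
(B) alone accounts for all the evidence.

B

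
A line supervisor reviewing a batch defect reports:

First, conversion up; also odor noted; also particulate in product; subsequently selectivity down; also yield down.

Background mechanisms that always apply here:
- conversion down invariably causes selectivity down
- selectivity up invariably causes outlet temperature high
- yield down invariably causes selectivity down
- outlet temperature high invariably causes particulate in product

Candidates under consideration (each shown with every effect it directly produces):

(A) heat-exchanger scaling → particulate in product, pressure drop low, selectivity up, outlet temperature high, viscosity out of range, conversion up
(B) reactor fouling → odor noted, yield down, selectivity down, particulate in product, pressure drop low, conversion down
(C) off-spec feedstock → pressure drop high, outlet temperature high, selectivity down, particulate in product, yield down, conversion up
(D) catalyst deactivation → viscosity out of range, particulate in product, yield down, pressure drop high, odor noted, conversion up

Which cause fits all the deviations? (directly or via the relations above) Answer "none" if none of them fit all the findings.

Checking each candidate against the observations:
(A) heat-exchanger scaling — conversion up +; odor noted -; particulate in product +; selectivity down -; yield down -
(B) reactor fouling — fails on conversion up (predicts conversion down, not conversion up)
(C) off-spec feedstock — does not account for odor noted
(D) catalyst deactivation — accounts for every observation (selectivity down by yield down → selectivity down)
Only (D) is consistent with every observation.

D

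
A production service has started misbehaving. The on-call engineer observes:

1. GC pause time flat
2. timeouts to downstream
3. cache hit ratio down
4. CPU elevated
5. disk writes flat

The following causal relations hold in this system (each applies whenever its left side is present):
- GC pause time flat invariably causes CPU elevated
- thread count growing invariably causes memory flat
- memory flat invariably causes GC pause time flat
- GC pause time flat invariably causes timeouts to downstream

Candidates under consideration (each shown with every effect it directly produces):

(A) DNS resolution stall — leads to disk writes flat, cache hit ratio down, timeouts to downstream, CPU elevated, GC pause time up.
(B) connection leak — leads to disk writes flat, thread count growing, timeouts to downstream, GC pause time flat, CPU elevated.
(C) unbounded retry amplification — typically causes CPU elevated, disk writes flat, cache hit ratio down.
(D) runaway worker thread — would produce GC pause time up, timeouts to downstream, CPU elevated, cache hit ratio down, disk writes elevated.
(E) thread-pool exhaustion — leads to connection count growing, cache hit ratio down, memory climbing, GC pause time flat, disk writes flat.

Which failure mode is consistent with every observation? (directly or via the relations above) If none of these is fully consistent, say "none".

Per-candidate check:
(A) DNS resolution stall — fails on GC pause time flat (predicts GC pause time up, not GC pause time flat)
(B) connection leak — does not account for cache hit ratio down
(C) unbounded retry amplification — GC pause time flat -; timeouts to downstream -; cache hit ratio down +; CPU elevated +; disk writes flat +
(D) runaway worker thread — GC pause time flat -; timeouts to downstream +; cache hit ratio down +; CPU elevated +; disk writes flat -
(E) thread-pool exhaustion — GC pause time flat +; timeouts to downstream + (by GC pause time flat → timeouts to downstream); cache hit ratio down +; CPU elevated + (by GC pause time flat → CPU elevated); disk writes flat +
(E) is the only candidate with no mismatches.

E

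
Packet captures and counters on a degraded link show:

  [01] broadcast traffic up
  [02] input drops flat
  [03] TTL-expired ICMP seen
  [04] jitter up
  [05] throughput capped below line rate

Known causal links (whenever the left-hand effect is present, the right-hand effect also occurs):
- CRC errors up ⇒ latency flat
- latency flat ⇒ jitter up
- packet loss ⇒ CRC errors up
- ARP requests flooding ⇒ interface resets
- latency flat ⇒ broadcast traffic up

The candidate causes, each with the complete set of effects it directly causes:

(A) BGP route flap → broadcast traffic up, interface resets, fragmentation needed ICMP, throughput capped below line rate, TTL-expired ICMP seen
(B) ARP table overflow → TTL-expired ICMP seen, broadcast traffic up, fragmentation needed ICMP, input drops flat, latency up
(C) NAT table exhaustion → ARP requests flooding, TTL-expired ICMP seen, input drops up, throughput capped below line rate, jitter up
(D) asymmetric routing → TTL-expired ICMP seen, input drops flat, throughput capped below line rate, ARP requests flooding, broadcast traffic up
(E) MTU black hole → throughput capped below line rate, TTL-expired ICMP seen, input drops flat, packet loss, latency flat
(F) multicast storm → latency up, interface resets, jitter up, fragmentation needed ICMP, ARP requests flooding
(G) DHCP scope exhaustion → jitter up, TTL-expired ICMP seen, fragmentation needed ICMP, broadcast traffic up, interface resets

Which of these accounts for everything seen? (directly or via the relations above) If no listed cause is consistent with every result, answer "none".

E

Per-candidate check:
(A) BGP route flap — does not account for input drops flat, jitter up
(B) ARP table overflow — does not account for jitter up, throughput capped below line rate
(C) NAT table exhaustion — fails on broadcast traffic up, input drops flat (predicts input drops up, not input drops flat)
(D) asymmetric routing — does not account for jitter up
(E) MTU black hole — accounts for every observation (broadcast traffic up through latency flat → broadcast traffic up)
(F) multicast storm — does not account for broadcast traffic up, input drops flat, TTL-expired ICMP seen, throughput capped below line rate
(G) DHCP scope exhaustion — does not account for input drops flat, throughput capped below line rate
(E) alone accounts for all the evidence.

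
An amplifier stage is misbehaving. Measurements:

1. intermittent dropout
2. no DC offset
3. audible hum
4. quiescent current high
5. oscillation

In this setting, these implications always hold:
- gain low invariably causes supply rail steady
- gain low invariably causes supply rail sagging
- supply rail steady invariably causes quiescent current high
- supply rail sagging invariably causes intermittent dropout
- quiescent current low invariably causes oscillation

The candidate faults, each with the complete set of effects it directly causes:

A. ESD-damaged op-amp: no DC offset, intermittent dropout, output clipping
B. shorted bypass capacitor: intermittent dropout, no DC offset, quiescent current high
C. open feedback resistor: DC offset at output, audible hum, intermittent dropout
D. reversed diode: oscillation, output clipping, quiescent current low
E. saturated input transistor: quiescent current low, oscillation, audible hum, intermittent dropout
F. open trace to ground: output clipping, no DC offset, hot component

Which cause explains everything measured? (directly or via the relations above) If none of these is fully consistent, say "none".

none

Testing each hypothesis:
(A) ESD-damaged op-amp — does not account for audible hum, quiescent current high, oscillation
(B) shorted bypass capacitor — does not account for audible hum, oscillation
(C) open feedback resistor — fails on no DC offset, quiescent current high, oscillation (predicts DC offset at output, not no DC offset)
(D) reversed diode — intermittent dropout miss; no DC offset miss; audible hum miss; quiescent current high miss; oscillation match
(E) saturated input transistor — fails on no DC offset, quiescent current high (predicts quiescent current low, not quiescent current high)
(F) open trace to ground — does not account for intermittent dropout, audible hum, quiescent current high, oscillation
Every candidate fails on at least one observation.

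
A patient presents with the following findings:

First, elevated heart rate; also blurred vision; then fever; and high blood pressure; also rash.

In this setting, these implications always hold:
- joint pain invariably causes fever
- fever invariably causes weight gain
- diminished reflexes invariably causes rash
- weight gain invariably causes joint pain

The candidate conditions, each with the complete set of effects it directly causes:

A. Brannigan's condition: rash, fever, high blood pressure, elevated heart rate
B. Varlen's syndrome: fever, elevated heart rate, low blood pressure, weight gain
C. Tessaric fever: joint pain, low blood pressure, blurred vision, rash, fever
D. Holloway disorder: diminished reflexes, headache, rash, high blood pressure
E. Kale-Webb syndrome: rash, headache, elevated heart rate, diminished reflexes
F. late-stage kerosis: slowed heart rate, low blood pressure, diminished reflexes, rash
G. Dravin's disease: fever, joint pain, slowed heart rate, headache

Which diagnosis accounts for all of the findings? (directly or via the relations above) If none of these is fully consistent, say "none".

none

For each candidate, compare predicted effects to what was observed:
(A) Brannigan's condition — elevated heart rate ✓; blurred vision ✗; fever ✓; high blood pressure ✓; rash ✓
(B) Varlen's syndrome — fails on blurred vision, high blood pressure, rash (predicts low blood pressure, not high blood pressure)
(C) Tessaric fever — fails on elevated heart rate, high blood pressure (predicts low blood pressure, not high blood pressure)
(D) Holloway disorder — does not account for elevated heart rate, blurred vision, fever
(E) Kale-Webb syndrome — elevated heart rate ✓; blurred vision ✗; fever ✗; high blood pressure ✗; rash ✓
(F) late-stage kerosis — elevated heart rate ✗; blurred vision ✗; fever ✗; high blood pressure ✗; rash ✓
(G) Dravin's disease — elevated heart rate ✗; blurred vision ✗; fever ✓; high blood pressure ✗; rash ✗
No candidate is consistent with all observations.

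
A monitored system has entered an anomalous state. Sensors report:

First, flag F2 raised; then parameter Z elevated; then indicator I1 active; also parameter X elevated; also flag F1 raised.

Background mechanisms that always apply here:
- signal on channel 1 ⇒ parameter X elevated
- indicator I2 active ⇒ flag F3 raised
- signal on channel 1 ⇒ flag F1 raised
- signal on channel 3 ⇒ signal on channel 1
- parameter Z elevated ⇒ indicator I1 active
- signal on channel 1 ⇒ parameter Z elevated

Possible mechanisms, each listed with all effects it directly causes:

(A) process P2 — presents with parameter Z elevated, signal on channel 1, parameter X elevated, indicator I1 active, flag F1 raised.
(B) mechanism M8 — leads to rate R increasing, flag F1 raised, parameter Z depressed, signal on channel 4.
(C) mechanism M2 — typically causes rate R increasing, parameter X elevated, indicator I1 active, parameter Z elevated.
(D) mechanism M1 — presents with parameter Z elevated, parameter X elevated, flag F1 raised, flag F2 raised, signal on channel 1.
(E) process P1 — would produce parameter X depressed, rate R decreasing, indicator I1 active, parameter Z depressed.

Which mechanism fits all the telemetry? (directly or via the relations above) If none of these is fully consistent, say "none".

For each candidate, compare predicted effects to what was observed:
(A) process P2 — does not account for flag F2 raised
(B) mechanism M8 — fails on flag F2 raised, parameter Z elevated, indicator I1 active, parameter X elevated (predicts parameter Z depressed, not parameter Z elevated)
(C) mechanism M2 — flag F2 raised ✗; parameter Z elevated ✓; indicator I1 active ✓; parameter X elevated ✓; flag F1 raised ✗
(D) mechanism M1 — accounts for every observation (indicator I1 active through parameter Z elevated → indicator I1 active)
(E) process P1 — flag F2 raised ✗; parameter Z elevated ✗; indicator I1 active ✓; parameter X elevated ✗; flag F1 raised ✗
(D) is the only candidate with no mismatches.

D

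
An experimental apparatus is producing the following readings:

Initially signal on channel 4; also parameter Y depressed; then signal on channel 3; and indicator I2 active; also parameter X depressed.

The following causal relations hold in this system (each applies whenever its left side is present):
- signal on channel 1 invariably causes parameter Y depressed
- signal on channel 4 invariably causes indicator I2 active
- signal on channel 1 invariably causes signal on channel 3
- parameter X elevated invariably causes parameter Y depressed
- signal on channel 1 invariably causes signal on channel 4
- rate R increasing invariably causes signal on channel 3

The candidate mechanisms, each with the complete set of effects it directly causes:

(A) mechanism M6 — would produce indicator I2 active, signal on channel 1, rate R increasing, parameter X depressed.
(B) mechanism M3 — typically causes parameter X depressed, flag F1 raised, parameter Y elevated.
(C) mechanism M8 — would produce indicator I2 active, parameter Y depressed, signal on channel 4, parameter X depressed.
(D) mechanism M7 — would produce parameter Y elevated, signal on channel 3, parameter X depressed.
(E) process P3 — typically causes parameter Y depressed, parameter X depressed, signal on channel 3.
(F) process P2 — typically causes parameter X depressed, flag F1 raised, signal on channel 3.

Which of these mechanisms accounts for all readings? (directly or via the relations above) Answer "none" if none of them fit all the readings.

Testing each hypothesis:
(A) mechanism M6 — signal on channel 4 + (through signal on channel 1 → signal on channel 4); parameter Y depressed + (through signal on channel 1 → parameter Y depressed); signal on channel 3 + (through rate R increasing → signal on channel 3); indicator I2 active +; parameter X depressed +
(B) mechanism M3 — signal on channel 4 -; parameter Y depressed -; signal on channel 3 -; indicator I2 active -; parameter X depressed +
(C) mechanism M8 — does not account for signal on channel 3
(D) mechanism M7 — signal on channel 4 -; parameter Y depressed -; signal on channel 3 +; indicator I2 active -; parameter X depressed +
(E) process P3 — signal on channel 4 -; parameter Y depressed +; signal on channel 3 +; indicator I2 active -; parameter X depressed +
(F) process P2 — signal on channel 4 -; parameter Y depressed -; signal on channel 3 +; indicator I2 active -; parameter X depressed +
(A) alone accounts for all the evidence.

A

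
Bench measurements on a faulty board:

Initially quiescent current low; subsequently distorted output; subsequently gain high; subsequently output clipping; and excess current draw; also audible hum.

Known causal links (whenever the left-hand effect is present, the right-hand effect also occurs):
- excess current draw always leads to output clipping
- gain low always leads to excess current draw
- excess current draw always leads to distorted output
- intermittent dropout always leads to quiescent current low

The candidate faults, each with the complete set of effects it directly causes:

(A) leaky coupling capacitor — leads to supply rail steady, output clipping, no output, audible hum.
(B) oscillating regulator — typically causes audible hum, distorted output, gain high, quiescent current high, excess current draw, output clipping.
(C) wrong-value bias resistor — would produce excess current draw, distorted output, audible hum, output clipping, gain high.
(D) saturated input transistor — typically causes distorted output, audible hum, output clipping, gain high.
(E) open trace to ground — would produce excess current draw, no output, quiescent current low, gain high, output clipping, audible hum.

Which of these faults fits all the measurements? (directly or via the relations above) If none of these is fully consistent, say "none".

E

Per-candidate check:
(A) leaky coupling capacitor — does not account for quiescent current low, distorted output, gain high, excess current draw
(B) oscillating regulator — quiescent current low -; distorted output +; gain high +; output clipping +; excess current draw +; audible hum +
(C) wrong-value bias resistor — does not account for quiescent current low
(D) saturated input transistor — does not account for quiescent current low, excess current draw
(E) open trace to ground — quiescent current low +; distorted output + (through excess current draw → distorted output); gain high +; output clipping +; excess current draw +; audible hum +
(E) is the only candidate with no mismatches.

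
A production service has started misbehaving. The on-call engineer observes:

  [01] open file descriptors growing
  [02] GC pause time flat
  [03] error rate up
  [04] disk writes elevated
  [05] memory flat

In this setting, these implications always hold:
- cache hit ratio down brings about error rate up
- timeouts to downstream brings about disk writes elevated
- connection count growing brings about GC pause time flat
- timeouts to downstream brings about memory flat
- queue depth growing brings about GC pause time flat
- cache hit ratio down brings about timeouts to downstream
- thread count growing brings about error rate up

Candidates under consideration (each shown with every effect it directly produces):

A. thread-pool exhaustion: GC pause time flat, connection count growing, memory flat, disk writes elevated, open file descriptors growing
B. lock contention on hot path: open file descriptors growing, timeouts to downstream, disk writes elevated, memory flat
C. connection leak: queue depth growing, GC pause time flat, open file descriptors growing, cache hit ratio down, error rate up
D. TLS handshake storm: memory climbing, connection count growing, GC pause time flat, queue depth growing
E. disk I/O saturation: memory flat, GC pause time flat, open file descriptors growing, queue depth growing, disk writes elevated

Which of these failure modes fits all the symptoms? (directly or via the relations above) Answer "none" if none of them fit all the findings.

C

For each candidate, compare predicted effects to what was observed:
(A) thread-pool exhaustion — does not account for error rate up
(B) lock contention on hot path — open file descriptors growing match; GC pause time flat miss; error rate up miss; disk writes elevated match; memory flat match
(C) connection leak — accounts for every observation (disk writes elevated via cache hit ratio down → timeouts to downstream → disk writes elevated)
(D) TLS handshake storm — fails on open file descriptors growing, error rate up, disk writes elevated, memory flat (predicts memory climbing, not memory flat)
(E) disk I/O saturation — does not account for error rate up
Only (C) is consistent with every observation.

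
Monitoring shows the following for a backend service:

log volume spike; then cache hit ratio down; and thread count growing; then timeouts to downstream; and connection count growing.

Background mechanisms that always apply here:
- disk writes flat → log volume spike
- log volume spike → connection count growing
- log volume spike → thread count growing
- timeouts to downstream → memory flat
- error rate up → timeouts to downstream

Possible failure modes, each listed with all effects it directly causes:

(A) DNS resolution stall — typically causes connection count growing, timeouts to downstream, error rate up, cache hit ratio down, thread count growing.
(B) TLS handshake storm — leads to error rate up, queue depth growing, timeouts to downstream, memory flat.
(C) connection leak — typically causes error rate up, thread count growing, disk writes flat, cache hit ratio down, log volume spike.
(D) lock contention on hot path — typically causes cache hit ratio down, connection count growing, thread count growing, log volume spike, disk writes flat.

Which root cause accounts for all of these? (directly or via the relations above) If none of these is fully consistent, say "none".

For each candidate, compare predicted effects to what was observed:
(A) DNS resolution stall — does not account for log volume spike
(B) TLS handshake storm — does not account for log volume spike, cache hit ratio down, thread count growing, connection count growing
(C) connection leak — accounts for every observation (timeouts to downstream by error rate up → timeouts to downstream)
(D) lock contention on hot path — log volume spike match; cache hit ratio down match; thread count growing match; timeouts to downstream miss; connection count growing match
(C) is the only candidate with no mismatches.

C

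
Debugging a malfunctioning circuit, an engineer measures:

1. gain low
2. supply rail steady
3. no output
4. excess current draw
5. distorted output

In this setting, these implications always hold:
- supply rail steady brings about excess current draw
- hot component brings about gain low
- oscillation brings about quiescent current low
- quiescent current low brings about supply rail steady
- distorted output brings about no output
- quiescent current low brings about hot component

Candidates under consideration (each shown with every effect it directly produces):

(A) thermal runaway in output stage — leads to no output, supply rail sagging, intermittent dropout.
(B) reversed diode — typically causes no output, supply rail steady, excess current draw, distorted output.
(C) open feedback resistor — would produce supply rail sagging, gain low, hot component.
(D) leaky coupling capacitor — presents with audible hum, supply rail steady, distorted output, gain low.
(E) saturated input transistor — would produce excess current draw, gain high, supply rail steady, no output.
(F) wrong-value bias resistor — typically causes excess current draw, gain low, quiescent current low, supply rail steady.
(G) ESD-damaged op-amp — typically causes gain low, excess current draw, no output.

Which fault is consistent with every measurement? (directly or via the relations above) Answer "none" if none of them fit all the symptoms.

D

For each candidate, compare predicted effects to what was observed:
(A) thermal runaway in output stage — gain low NO; supply rail steady NO; no output yes; excess current draw NO; distorted output NO
(B) reversed diode — does not account for gain low
(C) open feedback resistor — gain low yes; supply rail steady NO; no output NO; excess current draw NO; distorted output NO
(D) leaky coupling capacitor — gain low yes; supply rail steady yes; no output yes (via distorted output → no output); excess current draw yes (via supply rail steady → excess current draw); distorted output yes
(E) saturated input transistor — gain low NO; supply rail steady yes; no output yes; excess current draw yes; distorted output NO
(F) wrong-value bias resistor — gain low yes; supply rail steady yes; no output NO; excess current draw yes; distorted output NO
(G) ESD-damaged op-amp — does not account for supply rail steady, distorted output
Only (D) is consistent with every observation.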